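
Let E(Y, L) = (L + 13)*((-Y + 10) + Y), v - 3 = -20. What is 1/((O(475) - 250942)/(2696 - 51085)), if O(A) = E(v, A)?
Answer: 48389/246062 ≈ 0.19665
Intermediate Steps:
v = -17 (v = 3 - 20 = -17)
E(Y, L) = 130 + 10*L (E(Y, L) = (13 + L)*((10 - Y) + Y) = (13 + L)*10 = 130 + 10*L)
O(A) = 130 + 10*A
1/((O(475) - 250942)/(2696 - 51085)) = 1/(((130 + 10*475) - 250942)/(2696 - 51085)) = 1/(((130 + 4750) - 250942)/(-48389)) = 1/((4880 - 250942)*(-1/48389)) = 1/(-246062*(-1/48389)) = 1/(246062/48389) = 48389/246062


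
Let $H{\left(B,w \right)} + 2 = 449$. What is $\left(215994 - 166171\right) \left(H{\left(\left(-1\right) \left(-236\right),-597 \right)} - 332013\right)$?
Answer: $-16519612818$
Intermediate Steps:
$H{\left(B,w \right)} = 447$ ($H{\left(B,w \right)} = -2 + 449 = 447$)
$\left(215994 - 166171\right) \left(H{\left(\left(-1\right) \left(-236\right),-597 \right)} - 332013\right) = \left(215994 - 166171\right) \left(447 - 332013\right) = 49823 \left(-331566\right) = -16519612818$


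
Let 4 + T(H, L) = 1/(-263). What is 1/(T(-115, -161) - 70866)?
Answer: -263/18638811 ≈ -1.4110e-5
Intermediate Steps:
T(H, L) = -1053/263 (T(H, L) = -4 + 1/(-263) = -4 - 1/263 = -1053/263)
1/(T(-115, -161) - 70866) = 1/(-1053/263 - 70866) = 1/(-18638811/263) = -263/18638811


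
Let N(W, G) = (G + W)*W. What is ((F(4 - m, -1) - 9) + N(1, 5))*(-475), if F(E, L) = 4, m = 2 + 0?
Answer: -475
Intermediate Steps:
m = 2
N(W, G) = W*(G + W)
((F(4 - m, -1) - 9) + N(1, 5))*(-475) = ((4 - 9) + 1*(5 + 1))*(-475) = (-5 + 1*6)*(-475) = (-5 + 6)*(-475) = 1*(-475) = -475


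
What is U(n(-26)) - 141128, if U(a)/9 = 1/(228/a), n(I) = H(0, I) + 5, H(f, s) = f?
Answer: -10725713/76 ≈ -1.4113e+5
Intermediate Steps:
n(I) = 5 (n(I) = 0 + 5 = 5)
U(a) = 3*a/76 (U(a) = 9/((228/a)) = 9*(a/228) = 3*a/76)
U(n(-26)) - 141128 = (3/76)*5 - 141128 = 15/76 - 141128 = -10725713/76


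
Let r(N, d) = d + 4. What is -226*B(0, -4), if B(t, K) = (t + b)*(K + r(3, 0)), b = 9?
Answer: 0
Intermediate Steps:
r(N, d) = 4 + d
B(t, K) = (4 + K)*(9 + t) (B(t, K) = (t + 9)*(K + (4 + 0)) = (9 + t)*(K + 4) = (9 + t)*(4 + K) = (4 + K)*(9 + t))
-226*B(0, -4) = -226*(36 + 4*0 + 9*(-4) - 4*0) = -226*(36 + 0 - 36 + 0) = -226*0 = 0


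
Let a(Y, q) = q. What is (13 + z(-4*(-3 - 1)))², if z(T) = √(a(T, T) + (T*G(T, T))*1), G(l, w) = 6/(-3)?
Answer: 153 + 104*I ≈ 153.0 + 104.0*I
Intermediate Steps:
G(l, w) = -2 (G(l, w) = 6*(-⅓) = -2)
z(T) = √(-T) (z(T) = √(T + (T*(-2))*1) = √(T - 2*T*1) = √(T - 2*T) = √(-T))
(13 + z(-4*(-3 - 1)))² = (13 + √(-(-4)*(-3 - 1)))² = (13 + √(-(-4)*(-4)))² = (13 + √(-1*16))² = (13 + √(-16))² = (13 + 4*I)²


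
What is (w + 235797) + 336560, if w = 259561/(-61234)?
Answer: 35047448977/61234 ≈ 5.7235e+5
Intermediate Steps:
w = -259561/61234 (w = 259561*(-1/61234) = -259561/61234 ≈ -4.2388)
(w + 235797) + 336560 = (-259561/61234 + 235797) + 336560 = 14438533937/61234 + 336560 = 35047448977/61234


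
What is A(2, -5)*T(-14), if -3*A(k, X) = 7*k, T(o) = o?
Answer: 196/3 ≈ 65.333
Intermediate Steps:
A(k, X) = -7*k/3
A(2, -5)*T(-14) = -7/3*2*(-14) = -14/3*(-14) = 196/3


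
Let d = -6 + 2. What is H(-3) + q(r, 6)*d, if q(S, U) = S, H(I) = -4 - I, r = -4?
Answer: 15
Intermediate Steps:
d = -4
H(-3) + q(r, 6)*d = (-4 - 1*(-3)) - 4*(-4) = (-4 + 3) + 16 = -1 + 16 = 15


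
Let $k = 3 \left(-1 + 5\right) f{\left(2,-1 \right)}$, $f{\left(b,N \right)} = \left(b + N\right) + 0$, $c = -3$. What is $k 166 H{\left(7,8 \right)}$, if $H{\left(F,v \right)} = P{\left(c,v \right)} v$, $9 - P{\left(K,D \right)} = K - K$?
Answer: $143424$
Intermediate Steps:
$P{\left(K,D \right)} = 9$ ($P{\left(K,D \right)} = 9 - \left(K - K\right) = 9 - 0 = 9 + 0 = 9$)
$f{\left(b,N \right)} = N + b$ ($f{\left(b,N \right)} = \left(N + b\right) + 0 = N + b$)
$H{\left(F,v \right)} = 9 v$
$k = 12$ ($k = 3 \left(-1 + 5\right) \left(-1 + 2\right) = 3 \cdot 4 \cdot 1 = 12 \cdot 1 = 12$)
$k 166 H{\left(7,8 \right)} = 12 \cdot 166 \cdot 9 \cdot 8 = 1992 \cdot 72 = 143424$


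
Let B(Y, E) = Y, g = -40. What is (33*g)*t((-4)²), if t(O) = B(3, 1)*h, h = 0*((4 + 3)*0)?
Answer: 0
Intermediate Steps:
h = 0 (h = 0*(7*0) = 0*0 = 0)
t(O) = 0 (t(O) = 3*0 = 0)
(33*g)*t((-4)²) = (33*(-40))*0 = -1320*0 = 0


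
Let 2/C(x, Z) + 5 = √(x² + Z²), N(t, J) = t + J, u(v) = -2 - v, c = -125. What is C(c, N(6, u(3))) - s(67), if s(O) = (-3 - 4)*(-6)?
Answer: -655232/15601 + 2*√15626/15601 ≈ -41.983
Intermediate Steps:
N(t, J) = J + t
s(O) = 42 (s(O) = -7*(-6) = 42)
C(x, Z) = 2/(-5 + √(Z² + x²)) (C(x, Z) = 2/(-5 + √(x² + Z²)) = 2/(-5 + √(Z² + x²)))
C(c, N(6, u(3))) - s(67) = 2/(-5 + √(((-2 - 1*3) + 6)² + (-125)²)) - 1*42 = 2/(-5 + √(((-2 - 3) + 6)² + 15625)) - 42 = 2/(-5 + √((-5 + 6)² + 15625)) - 42 = 2/(-5 + √(1² + 15625)) - 42 = 2/(-5 + √(1 + 15625)) - 42 = 2/(-5 + √15626) - 42 = -42 + 2/(-5 + √15626)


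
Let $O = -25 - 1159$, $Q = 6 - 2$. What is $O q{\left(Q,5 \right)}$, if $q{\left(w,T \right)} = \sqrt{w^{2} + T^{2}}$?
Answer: $- 1184 \sqrt{41} \approx -7581.3$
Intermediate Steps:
$Q = 4$ ($Q = 6 - 2 = 4$)
$q{\left(w,T \right)} = \sqrt{T^{2} + w^{2}}$
$O = -1184$ ($O = -25 - 1159 = -1184$)
$O q{\left(Q,5 \right)} = - 1184 \sqrt{5^{2} + 4^{2}} = - 1184 \sqrt{25 + 16} = - 1184 \sqrt{41}$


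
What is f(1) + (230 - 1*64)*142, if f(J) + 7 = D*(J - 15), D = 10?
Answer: 23425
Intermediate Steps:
f(J) = -157 + 10*J (f(J) = -7 + 10*(J - 15) = -7 + 10*(-15 + J) = -7 + (-150 + 10*J) = -157 + 10*J)
f(1) + (230 - 1*64)*142 = (-157 + 10*1) + (230 - 1*64)*142 = (-157 + 10) + (230 - 64)*142 = -147 + 166*142 = -147 + 23572 = 23425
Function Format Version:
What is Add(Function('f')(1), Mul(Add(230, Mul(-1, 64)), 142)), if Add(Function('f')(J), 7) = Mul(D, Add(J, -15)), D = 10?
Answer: 23425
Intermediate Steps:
Function('f')(J) = Add(-157, Mul(10, J)) (Function('f')(J) = Add(-7, Mul(10, Add(J, -15))) = Add(-7, Mul(10, Add(-15, J))) = Add(-7, Add(-150, Mul(10, J))) = Add(-157, Mul(10, J)))
Add(Function('f')(1), Mul(Add(230, Mul(-1, 64)), 142)) = Add(Add(-157, Mul(10, 1)), Mul(Add(230, Mul(-1, 64)), 142)) = Add(Add(-157, 10), Mul(Add(230, -64), 142)) = Add(-147, Mul(166, 142)) = Add(-147, 23572) = 23425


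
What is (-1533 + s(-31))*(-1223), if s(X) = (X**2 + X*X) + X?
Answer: -437834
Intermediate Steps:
s(X) = X + 2*X**2 (s(X) = (X**2 + X**2) + X = 2*X**2 + X = X + 2*X**2)
(-1533 + s(-31))*(-1223) = (-1533 - 31*(1 + 2*(-31)))*(-1223) = (-1533 - 31*(1 - 62))*(-1223) = (-1533 - 31*(-61))*(-1223) = (-1533 + 1891)*(-1223) = 358*(-1223) = -437834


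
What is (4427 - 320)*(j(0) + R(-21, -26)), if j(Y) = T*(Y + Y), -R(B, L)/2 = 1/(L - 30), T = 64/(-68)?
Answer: 4107/28 ≈ 146.68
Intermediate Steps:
T = -16/17 (T = 64*(-1/68) = -16/17 ≈ -0.94118)
R(B, L) = -2/(-30 + L) (R(B, L) = -2/(L - 30) = -2/(-30 + L))
j(Y) = -32*Y/17 (j(Y) = -16*(Y + Y)/17 = -32*Y/17)
(4427 - 320)*(j(0) + R(-21, -26)) = (4427 - 320)*(-32/17*0 - 2/(-30 - 26)) = 4107*(0 - 2/(-56)) = 4107*(0 - 2*(-1/56)) = 4107*(0 + 1/28) = 4107*(1/28) = 4107/28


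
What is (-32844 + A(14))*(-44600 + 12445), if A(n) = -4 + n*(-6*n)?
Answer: 1094041720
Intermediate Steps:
A(n) = -4 - 6*n²
(-32844 + A(14))*(-44600 + 12445) = (-32844 + (-4 - 6*14²))*(-44600 + 12445) = (-32844 + (-4 - 6*196))*(-32155) = (-32844 + (-4 - 1176))*(-32155) = (-32844 - 1180)*(-32155) = -34024*(-32155) = 1094041720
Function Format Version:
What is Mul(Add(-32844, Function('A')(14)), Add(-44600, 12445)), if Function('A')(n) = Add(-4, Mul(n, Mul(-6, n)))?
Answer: 1094041720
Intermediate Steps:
Function('A')(n) = Add(-4, Mul(-6, Pow(n, 2)))
Mul(Add(-32844, Function('A')(14)), Add(-44600, 12445)) = Mul(Add(-32844, Add(-4, Mul(-6, Pow(14, 2)))), Add(-44600, 12445)) = Mul(Add(-32844, Add(-4, Mul(-6, 196))), -32155) = Mul(Add(-32844, Add(-4, -1176)), -32155) = Mul(Add(-32844, -1180), -32155) = Mul(-34024, -32155) = 1094041720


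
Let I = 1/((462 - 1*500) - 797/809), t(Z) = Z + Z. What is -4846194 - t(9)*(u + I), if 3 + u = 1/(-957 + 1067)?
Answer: -2802110667747/578215 ≈ -4.8461e+6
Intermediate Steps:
t(Z) = 2*Z
I = -809/31539 (I = 1/((462 - 500) - 797*1/809) = 1/(-38 - 797/809) = 1/(-31539/809) = -809/31539 ≈ -0.025651)
u = -329/110 (u = -3 + 1/(-957 + 1067) = -3 + 1/110 = -329/110 ≈ -2.9909)
-4846194 - t(9)*(u + I) = -4846194 - 2*9*(-329/110 - 809/31539) = -4846194 - 18*(-10465321)/3469290 = -4846194 - 1*(-31395963/578215) = -4846194 + 31395963/578215 = -2802110667747/578215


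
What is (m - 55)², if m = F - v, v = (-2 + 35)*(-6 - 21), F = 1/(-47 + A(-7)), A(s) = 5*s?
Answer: 4699239601/6724 ≈ 6.9888e+5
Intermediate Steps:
F = -1/82 (F = 1/(-47 + 5*(-7)) = 1/(-47 - 35) = 1/(-82) = -1/82 ≈ -0.012195)
v = -891 (v = 33*(-27) = -891)
m = 73061/82 (m = -1/82 - 1*(-891) = -1/82 + 891 = 73061/82 ≈ 890.99)
(m - 55)² = (73061/82 - 55)² = (68551/82)² = 4699239601/6724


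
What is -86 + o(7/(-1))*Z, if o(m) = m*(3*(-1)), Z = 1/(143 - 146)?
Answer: -93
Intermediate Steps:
Z = -1/3 (Z = 1/(-3) = -1/3 ≈ -0.33333)
o(m) = -3*m (o(m) = m*(-3) = -3*m)
-86 + o(7/(-1))*Z = -86 - 21/(-1)*(-1/3) = -86 - 21*(-1)*(-1/3) = -86 - 3*(-7)*(-1/3) = -86 + 21*(-1/3) = -86 - 7 = -93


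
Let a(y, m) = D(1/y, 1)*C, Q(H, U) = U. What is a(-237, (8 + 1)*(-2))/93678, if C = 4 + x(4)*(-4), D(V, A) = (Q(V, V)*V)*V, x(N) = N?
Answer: 2/207841083489 ≈ 9.6227e-12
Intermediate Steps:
D(V, A) = V**3 (D(V, A) = (V*V)*V = V**2*V = V**3)
C = -12 (C = 4 + 4*(-4) = 4 - 16 = -12)
a(y, m) = -12/y**3 (a(y, m) = (1/y)**3*(-12) = -12/y**3)
a(-237, (8 + 1)*(-2))/93678 = -12/(-237)**3/93678 = -12*(-1/13312053)*(1/93678) = (4/4437351)*(1/93678) = 2/207841083489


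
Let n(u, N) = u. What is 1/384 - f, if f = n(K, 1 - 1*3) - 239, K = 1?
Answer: 91393/384 ≈ 238.00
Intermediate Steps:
f = -238 (f = 1 - 239 = -238)
1/384 - f = 1/384 - 1*(-238) = 1/384 + 238 = 91393/384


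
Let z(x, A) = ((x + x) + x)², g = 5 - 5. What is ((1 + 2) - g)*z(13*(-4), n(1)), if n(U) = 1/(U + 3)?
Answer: 73008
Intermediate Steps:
g = 0
n(U) = 1/(3 + U)
z(x, A) = 9*x² (z(x, A) = (2*x + x)² = (3*x)² = 9*x²)
((1 + 2) - g)*z(13*(-4), n(1)) = ((1 + 2) - 1*0)*(9*(13*(-4))²) = (3 + 0)*(9*(-52)²) = 3*(9*2704) = 3*24336 = 73008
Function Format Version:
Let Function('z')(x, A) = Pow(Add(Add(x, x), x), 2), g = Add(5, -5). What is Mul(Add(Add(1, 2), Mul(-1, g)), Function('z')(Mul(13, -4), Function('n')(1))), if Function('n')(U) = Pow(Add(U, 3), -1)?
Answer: 73008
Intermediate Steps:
g = 0
Function('n')(U) = Pow(Add(3, U), -1)
Function('z')(x, A) = Mul(9, Pow(x, 2)) (Function('z')(x, A) = Pow(Add(Mul(2, x), x), 2) = Pow(Mul(3, x), 2) = Mul(9, Pow(x, 2)))
Mul(Add(Add(1, 2), Mul(-1, g)), Function('z')(Mul(13, -4), Function('n')(1))) = Mul(Add(Add(1, 2), Mul(-1, 0)), Mul(9, Pow(Mul(13, -4), 2))) = Mul(Add(3, 0), Mul(9, Pow(-52, 2))) = Mul(3, Mul(9, 2704)) = Mul(3, 24336) = 73008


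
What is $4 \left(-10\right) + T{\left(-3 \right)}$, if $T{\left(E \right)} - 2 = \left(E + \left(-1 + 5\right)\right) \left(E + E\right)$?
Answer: $-44$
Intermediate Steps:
$T{\left(E \right)} = 2 + 2 E \left(4 + E\right)$ ($T{\left(E \right)} = 2 + \left(E + \left(-1 + 5\right)\right) \left(E + E\right) = 2 + \left(E + 4\right) 2 E = 2 + \left(4 + E\right) 2 E = 2 + 2 E \left(4 + E\right)$)
$4 \left(-10\right) + T{\left(-3 \right)} = 4 \left(-10\right) + \left(2 + 2 \left(-3\right)^{2} + 8 \left(-3\right)\right) = -40 + \left(2 + 2 \cdot 9 - 24\right) = -40 + \left(2 + 18 - 24\right) = -40 - 4 = -44$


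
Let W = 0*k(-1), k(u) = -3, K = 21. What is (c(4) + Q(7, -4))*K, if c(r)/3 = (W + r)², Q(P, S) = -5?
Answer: 903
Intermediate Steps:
W = 0 (W = 0*(-3) = 0)
c(r) = 3*r² (c(r) = 3*(0 + r)² = 3*r²)
(c(4) + Q(7, -4))*K = (3*4² - 5)*21 = (3*16 - 5)*21 = (48 - 5)*21 = 43*21 = 903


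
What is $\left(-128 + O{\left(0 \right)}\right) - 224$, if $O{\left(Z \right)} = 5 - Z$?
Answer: $-347$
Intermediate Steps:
$\left(-128 + O{\left(0 \right)}\right) - 224 = \left(-128 + \left(5 - 0\right)\right) - 224 = \left(-128 + \left(5 + 0\right)\right) - 224 = \left(-128 + 5\right) - 224 = -123 - 224 = -347$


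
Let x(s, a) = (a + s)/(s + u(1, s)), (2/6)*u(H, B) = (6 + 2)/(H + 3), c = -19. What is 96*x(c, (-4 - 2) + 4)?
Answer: 2016/13 ≈ 155.08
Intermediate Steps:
u(H, B) = 24/(3 + H) (u(H, B) = 3*((6 + 2)/(H + 3)) = 3*(8/(3 + H)) = 24/(3 + H))
x(s, a) = (a + s)/(6 + s) (x(s, a) = (a + s)/(s + 24/(3 + 1)) = (a + s)/(s + 24/4) = (a + s)/(s + 24*(1/4)) = (a + s)/(s + 6) = (a + s)/(6 + s))
96*x(c, (-4 - 2) + 4) = 96*((((-4 - 2) + 4) - 19)/(6 - 19)) = 96*(((-6 + 4) - 19)/(-13)) = 96*(-(-2 - 19)/13) = 96*(-1/13*(-21)) = 96*(21/13) = 2016/13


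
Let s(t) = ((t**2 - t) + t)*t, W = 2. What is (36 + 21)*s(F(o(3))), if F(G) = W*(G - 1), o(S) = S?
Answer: 3648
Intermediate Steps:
F(G) = -2 + 2*G (F(G) = 2*(G - 1) = 2*(-1 + G) = -2 + 2*G)
s(t) = t**3 (s(t) = t**2*t = t**3)
(36 + 21)*s(F(o(3))) = (36 + 21)*(-2 + 2*3)**3 = 57*(-2 + 6)**3 = 57*4**3 = 57*64 = 3648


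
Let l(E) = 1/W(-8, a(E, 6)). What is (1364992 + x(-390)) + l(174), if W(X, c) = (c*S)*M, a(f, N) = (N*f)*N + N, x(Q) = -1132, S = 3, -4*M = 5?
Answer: 64135516498/47025 ≈ 1.3639e+6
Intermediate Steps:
M = -5/4 (M = -1/4*5 = -5/4 ≈ -1.2500)
a(f, N) = N + f*N**2 (a(f, N) = f*N**2 + N = N + f*N**2)
W(X, c) = -15*c/4 (W(X, c) = (c*3)*(-5/4) = (3*c)*(-5/4) = -15*c/4)
l(E) = 1/(-45/2 - 135*E) (l(E) = 1/(-45*(1 + 6*E)/2) = 1/(-15*(6 + 36*E)/4) = 1/(-45/2 - 135*E))
(1364992 + x(-390)) + l(174) = (1364992 - 1132) - 2/(45 + 270*174) = 1363860 - 2/(45 + 46980) = 1363860 - 2/47025 = 64135516498/47025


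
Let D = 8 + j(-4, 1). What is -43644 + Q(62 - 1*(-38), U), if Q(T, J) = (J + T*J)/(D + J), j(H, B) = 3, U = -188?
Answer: -7706000/177 ≈ -43537.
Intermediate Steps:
D = 11 (D = 8 + 3 = 11)
Q(T, J) = (J + J*T)/(11 + J) (Q(T, J) = (J + T*J)/(11 + J) = (J + J*T)/(11 + J))
-43644 + Q(62 - 1*(-38), U) = -43644 - 188*(1 + (62 - 1*(-38)))/(11 - 188) = -43644 - 188*(1 + (62 + 38))/(-177) = -43644 - 188*(-1/177)*(1 + 100) = -43644 - 188*(-1/177)*101 = -43644 + 18988/177 = -7706000/177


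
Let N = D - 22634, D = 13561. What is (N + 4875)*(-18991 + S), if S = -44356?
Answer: 265930706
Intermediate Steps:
N = -9073 (N = 13561 - 22634 = -9073)
(N + 4875)*(-18991 + S) = (-9073 + 4875)*(-18991 - 44356) = -4198*(-63347) = 265930706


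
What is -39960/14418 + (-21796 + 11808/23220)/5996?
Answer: -183761149/28683365 ≈ -6.4065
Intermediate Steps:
-39960/14418 + (-21796 + 11808/23220)/5996 = -39960*1/14418 + (-21796 + 11808*(1/23220))*(1/5996) = -740/267 + (-21796 + 328/645)*(1/5996) = -740/267 - 14058092/645*1/5996 = -740/267 - 3514523/966855 = -183761149/28683365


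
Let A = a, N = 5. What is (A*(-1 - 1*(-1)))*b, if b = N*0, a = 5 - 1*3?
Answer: 0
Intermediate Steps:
a = 2 (a = 5 - 3 = 2)
b = 0 (b = 5*0 = 0)
A = 2
(A*(-1 - 1*(-1)))*b = (2*(-1 - 1*(-1)))*0 = (2*(-1 + 1))*0 = (2*0)*0 = 0*0 = 0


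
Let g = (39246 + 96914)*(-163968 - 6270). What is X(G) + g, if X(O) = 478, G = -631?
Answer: -23179605602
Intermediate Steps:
g = -23179606080 (g = 136160*(-170238) = -23179606080)
X(G) + g = 478 - 23179606080 = -23179605602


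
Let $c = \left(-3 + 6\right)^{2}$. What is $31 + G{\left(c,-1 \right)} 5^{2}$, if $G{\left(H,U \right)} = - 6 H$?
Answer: $-1319$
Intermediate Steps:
$c = 9$ ($c = 3^{2} = 9$)
$31 + G{\left(c,-1 \right)} 5^{2} = 31 + \left(-6\right) 9 \cdot 5^{2} = 31 - 1350 = -1319$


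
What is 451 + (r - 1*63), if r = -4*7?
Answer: 360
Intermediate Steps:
r = -28
451 + (r - 1*63) = 451 + (-28 - 1*63) = 451 + (-28 - 63) = 451 - 91 = 360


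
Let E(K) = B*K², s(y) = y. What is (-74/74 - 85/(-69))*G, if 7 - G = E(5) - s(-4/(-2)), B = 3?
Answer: -352/23 ≈ -15.304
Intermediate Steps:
E(K) = 3*K²
G = -66 (G = 7 - (3*5² - (-4)/(-2)) = 7 - (3*25 - (-4)*(-1)/2) = 7 - (75 - 1*2) = 7 - (75 - 2) = 7 - 1*73 = 7 - 73 = -66)
(-74/74 - 85/(-69))*G = (-74/74 - 85/(-69))*(-66) = (-74*1/74 - 85*(-1/69))*(-66) = (-1 + 85/69)*(-66) = (16/69)*(-66) = -352/23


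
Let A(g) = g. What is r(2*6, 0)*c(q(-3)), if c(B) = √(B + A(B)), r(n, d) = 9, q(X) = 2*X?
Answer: 18*I*√3 ≈ 31.177*I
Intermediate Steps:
c(B) = √2*√B (c(B) = √(B + B) = √(2*B) = √2*√B)
r(2*6, 0)*c(q(-3)) = 9*(√2*√(2*(-3))) = 9*(√2*√(-6)) = 9*(√2*(I*√6)) = 9*(2*I*√3) = 18*I*√3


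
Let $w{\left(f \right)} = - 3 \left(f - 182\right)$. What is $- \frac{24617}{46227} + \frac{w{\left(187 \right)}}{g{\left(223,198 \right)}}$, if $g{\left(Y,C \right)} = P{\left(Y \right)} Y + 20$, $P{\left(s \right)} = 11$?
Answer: $- \frac{61571246}{114319371} \approx -0.53859$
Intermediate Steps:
$w{\left(f \right)} = 546 - 3 f$ ($w{\left(f \right)} = - 3 \left(-182 + f\right) = 546 - 3 f$)
$g{\left(Y,C \right)} = 20 + 11 Y$ ($g{\left(Y,C \right)} = 11 Y + 20 = 20 + 11 Y$)
$- \frac{24617}{46227} + \frac{w{\left(187 \right)}}{g{\left(223,198 \right)}} = - \frac{24617}{46227} + \frac{546 - 561}{20 + 11 \cdot 223} = \left(-24617\right) \frac{1}{46227} + \frac{546 - 561}{20 + 2453} = - \frac{24617}{46227} - \frac{15}{2473} = - \frac{61571246}{114319371}$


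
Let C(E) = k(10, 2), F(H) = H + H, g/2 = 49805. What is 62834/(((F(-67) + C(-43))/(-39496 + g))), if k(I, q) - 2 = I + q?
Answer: -314766923/10 ≈ -3.1477e+7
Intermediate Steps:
g = 99610 (g = 2*49805 = 99610)
F(H) = 2*H
k(I, q) = 2 + I + q (k(I, q) = 2 + (I + q) = 2 + I + q)
C(E) = 14 (C(E) = 2 + 10 + 2 = 14)
62834/(((F(-67) + C(-43))/(-39496 + g))) = 62834/(((2*(-67) + 14)/(-39496 + 99610))) = 62834/(((-134 + 14)/60114)) = 62834/((-120*1/60114)) = 62834/(-20/10019) = 62834*(-10019/20) = -314766923/10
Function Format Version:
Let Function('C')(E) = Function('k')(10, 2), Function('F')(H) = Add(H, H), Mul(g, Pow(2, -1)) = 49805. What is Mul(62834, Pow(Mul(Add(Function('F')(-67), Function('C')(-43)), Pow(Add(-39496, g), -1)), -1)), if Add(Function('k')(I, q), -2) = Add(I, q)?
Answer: Rational(-314766923, 10) ≈ -3.1477e+7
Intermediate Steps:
g = 99610 (g = Mul(2, 49805) = 99610)
Function('F')(H) = Mul(2, H)
Function('k')(I, q) = Add(2, I, q) (Function('k')(I, q) = Add(2, Add(I, q)) = Add(2, I, q))
Function('C')(E) = 14 (Function('C')(E) = Add(2, 10, 2) = 14)
Mul(62834, Pow(Mul(Add(Function('F')(-67), Function('C')(-43)), Pow(Add(-39496, g), -1)), -1)) = Mul(62834, Pow(Mul(Add(Mul(2, -67), 14), Pow(Add(-39496, 99610), -1)), -1)) = Mul(62834, Pow(Mul(Add(-134, 14), Pow(60114, -1)), -1)) = Mul(62834, Pow(Mul(-120, Rational(1, 60114)), -1)) = Mul(62834, Pow(Rational(-20, 10019), -1)) = Mul(62834, Rational(-10019, 20)) = Rational(-314766923, 10)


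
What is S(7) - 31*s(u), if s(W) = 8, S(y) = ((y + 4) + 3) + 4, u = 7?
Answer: -230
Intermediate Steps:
S(y) = 11 + y (S(y) = ((4 + y) + 3) + 4 = (7 + y) + 4 = 11 + y)
S(7) - 31*s(u) = (11 + 7) - 31*8 = 18 - 248 = -230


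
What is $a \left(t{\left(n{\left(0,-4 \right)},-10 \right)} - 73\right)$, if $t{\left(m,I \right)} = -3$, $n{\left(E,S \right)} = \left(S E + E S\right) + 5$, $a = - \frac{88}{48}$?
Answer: $\frac{418}{3} \approx 139.33$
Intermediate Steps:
$a = - \frac{11}{6}$ ($a = \left(-88\right) \frac{1}{48} = - \frac{11}{6} \approx -1.8333$)
$n{\left(E,S \right)} = 5 + 2 E S$ ($n{\left(E,S \right)} = \left(E S + E S\right) + 5 = 2 E S + 5 = 5 + 2 E S$)
$a \left(t{\left(n{\left(0,-4 \right)},-10 \right)} - 73\right) = - \frac{11 \left(-3 - 73\right)}{6} = \left(- \frac{11}{6}\right) \left(-76\right) = \frac{418}{3}$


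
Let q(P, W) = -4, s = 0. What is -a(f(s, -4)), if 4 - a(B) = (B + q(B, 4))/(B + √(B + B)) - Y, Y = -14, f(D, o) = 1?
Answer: 13 - 3*√2 ≈ 8.7574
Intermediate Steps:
a(B) = -10 - (-4 + B)/(B + √2*√B) (a(B) = 4 - ((B - 4)/(B + √(B + B)) - 1*(-14)) = 4 - ((-4 + B)/(B + √(2*B)) + 14) = 4 - ((-4 + B)/(B + √2*√B) + 14) = 4 - (14 + (-4 + B)/(B + √2*√B)) = 4 + (-14 - (-4 + B)/(B + √2*√B)) = -10 - (-4 + B)/(B + √2*√B))
-a(f(s, -4)) = -(4 - 11*1 - 10*√2*√1)/(1 + √2*√1) = -(4 - 11 - 10*√2*1)/(1 + √2*1) = -(4 - 11 - 10*√2)/(1 + √2) = -(-7 - 10*√2)/(1 + √2)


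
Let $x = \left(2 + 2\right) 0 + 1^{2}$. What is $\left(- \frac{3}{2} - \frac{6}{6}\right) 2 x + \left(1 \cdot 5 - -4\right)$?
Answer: $4$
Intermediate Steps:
$x = 1$ ($x = 4 \cdot 0 + 1 = 0 + 1 = 1$)
$\left(- \frac{3}{2} - \frac{6}{6}\right) 2 x + \left(1 \cdot 5 - -4\right) = \left(- \frac{3}{2} - \frac{6}{6}\right) 2 \cdot 1 + \left(1 \cdot 5 - -4\right) = \left(\left(-3\right) \frac{1}{2} - 1\right) 2 + \left(5 + 4\right) = \left(- \frac{3}{2} - 1\right) 2 + 9 = \left(- \frac{5}{2}\right) 2 + 9 = -5 + 9 = 4$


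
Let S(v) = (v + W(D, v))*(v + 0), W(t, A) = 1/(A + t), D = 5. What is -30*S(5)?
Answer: -765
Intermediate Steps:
S(v) = v*(v + 1/(5 + v)) (S(v) = (v + 1/(v + 5))*(v + 0) = (v + 1/(5 + v))*v = v*(v + 1/(5 + v)))
-30*S(5) = -150*(1 + 5*(5 + 5))/(5 + 5) = -150*(1 + 5*10)/10 = -150*(1 + 50)/10 = -150*51/10 = -30*51/2 = -765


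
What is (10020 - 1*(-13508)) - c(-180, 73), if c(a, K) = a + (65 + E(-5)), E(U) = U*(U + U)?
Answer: 23593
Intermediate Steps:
E(U) = 2*U² (E(U) = U*(2*U) = 2*U²)
c(a, K) = 115 + a (c(a, K) = a + (65 + 2*(-5)²) = a + (65 + 2*25) = a + (65 + 50) = a + 115 = 115 + a)
(10020 - 1*(-13508)) - c(-180, 73) = (10020 - 1*(-13508)) - (115 - 180) = (10020 + 13508) - 1*(-65) = 23528 + 65 = 23593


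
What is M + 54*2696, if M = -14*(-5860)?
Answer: 227624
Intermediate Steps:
M = 82040
M + 54*2696 = 82040 + 54*2696 = 82040 + 145584 = 227624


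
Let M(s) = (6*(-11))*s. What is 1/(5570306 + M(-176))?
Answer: 1/5581922 ≈ 1.7915e-7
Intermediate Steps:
M(s) = -66*s
1/(5570306 + M(-176)) = 1/(5570306 - 66*(-176)) = 1/(5570306 + 11616) = 1/5581922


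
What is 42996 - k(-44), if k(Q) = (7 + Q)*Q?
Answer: 41368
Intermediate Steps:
k(Q) = Q*(7 + Q)
42996 - k(-44) = 42996 - (-44)*(7 - 44) = 42996 - (-44)*(-37) = 42996 - 1*1628 = 42996 - 1628 = 41368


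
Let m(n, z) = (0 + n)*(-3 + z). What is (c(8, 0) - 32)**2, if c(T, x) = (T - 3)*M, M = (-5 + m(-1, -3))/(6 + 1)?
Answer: 47961/49 ≈ 978.80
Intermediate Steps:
m(n, z) = n*(-3 + z)
M = 1/7 (M = (-5 - (-3 - 3))/(6 + 1) = (-5 - 1*(-6))/7 = (-5 + 6)*(1/7) = 1*(1/7) = 1/7 ≈ 0.14286)
c(T, x) = -3/7 + T/7 (c(T, x) = (T - 3)*(1/7) = (-3 + T)*(1/7) = -3/7 + T/7)
(c(8, 0) - 32)**2 = ((-3/7 + (1/7)*8) - 32)**2 = ((-3/7 + 8/7) - 32)**2 = (5/7 - 32)**2 = (-219/7)**2 = 47961/49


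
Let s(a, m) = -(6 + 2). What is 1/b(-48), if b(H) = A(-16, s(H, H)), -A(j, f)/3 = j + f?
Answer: 1/72 ≈ 0.013889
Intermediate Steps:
s(a, m) = -8 (s(a, m) = -1*8 = -8)
A(j, f) = -3*f - 3*j (A(j, f) = -3*(j + f) = -3*(f + j) = -3*f - 3*j)
b(H) = 72 (b(H) = -3*(-8) - 3*(-16) = 24 + 48 = 72)
1/b(-48) = 1/72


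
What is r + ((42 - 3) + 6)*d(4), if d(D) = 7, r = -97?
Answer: 218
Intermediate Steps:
r + ((42 - 3) + 6)*d(4) = -97 + ((42 - 3) + 6)*7 = -97 + (39 + 6)*7 = -97 + 45*7 = -97 + 315 = 218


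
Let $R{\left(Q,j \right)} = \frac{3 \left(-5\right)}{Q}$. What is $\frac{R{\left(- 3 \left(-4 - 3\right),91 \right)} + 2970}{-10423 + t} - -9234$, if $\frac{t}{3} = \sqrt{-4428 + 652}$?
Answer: $\frac{1003454729777}{108672913} - \frac{498840 i \sqrt{59}}{760710391} \approx 9233.7 - 0.005037 i$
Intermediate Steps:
$t = 24 i \sqrt{59}$ ($t = 3 \sqrt{-4428 + 652} = 3 \sqrt{-3776} = 3 \cdot 8 i \sqrt{59} = 24 i \sqrt{59} \approx 184.35 i$)
$R{\left(Q,j \right)} = - \frac{15}{Q}$
$\frac{R{\left(- 3 \left(-4 - 3\right),91 \right)} + 2970}{-10423 + t} - -9234 = \frac{- \frac{15}{\left(-3\right) \left(-4 - 3\right)} + 2970}{-10423 + 24 i \sqrt{59}} - -9234 = \frac{- \frac{15}{\left(-3\right) \left(-7\right)} + 2970}{-10423 + 24 i \sqrt{59}} + 9234 = \frac{- \frac{15}{21} + 2970}{-10423 + 24 i \sqrt{59}} + 9234 = \frac{\left(-15\right) \frac{1}{21} + 2970}{-10423 + 24 i \sqrt{59}} + 9234 = \frac{- \frac{5}{7} + 2970}{-10423 + 24 i \sqrt{59}} + 9234 = \frac{20785}{7 \left(-10423 + 24 i \sqrt{59}\right)} + 9234 = 9234 + \frac{20785}{7 \left(-10423 + 24 i \sqrt{59}\right)}$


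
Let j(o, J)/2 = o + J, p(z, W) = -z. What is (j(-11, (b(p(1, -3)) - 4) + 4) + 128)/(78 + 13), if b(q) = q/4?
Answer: 211/182 ≈ 1.1593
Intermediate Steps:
b(q) = q/4 (b(q) = q*(¼) = q/4)
j(o, J) = 2*J + 2*o (j(o, J) = 2*(o + J) = 2*(J + o) = 2*J + 2*o)
(j(-11, (b(p(1, -3)) - 4) + 4) + 128)/(78 + 13) = ((2*(((-1*1)/4 - 4) + 4) + 2*(-11)) + 128)/(78 + 13) = ((2*(((¼)*(-1) - 4) + 4) - 22) + 128)/91 = ((2*((-¼ - 4) + 4) - 22) + 128)*(1/91) = ((2*(-17/4 + 4) - 22) + 128)*(1/91) = ((2*(-¼) - 22) + 128)*(1/91) = ((-½ - 22) + 128)*(1/91) = (-45/2 + 128)*(1/91) = (211/2)*(1/91) = 211/182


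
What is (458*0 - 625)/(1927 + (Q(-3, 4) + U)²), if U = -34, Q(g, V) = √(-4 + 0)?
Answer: -1924375/9498737 - 85000*I/9498737 ≈ -0.20259 - 0.0089486*I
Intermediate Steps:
Q(g, V) = 2*I (Q(g, V) = √(-4) = 2*I)
(458*0 - 625)/(1927 + (Q(-3, 4) + U)²) = (458*0 - 625)/(1927 + (2*I - 34)²) = (0 - 625)/(1927 + (-34 + 2*I)²) = -625/(1927 + (-34 + 2*I)²)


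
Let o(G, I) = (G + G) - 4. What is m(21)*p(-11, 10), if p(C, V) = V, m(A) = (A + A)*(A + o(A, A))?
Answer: 24780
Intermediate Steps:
o(G, I) = -4 + 2*G (o(G, I) = 2*G - 4 = -4 + 2*G)
m(A) = 2*A*(-4 + 3*A) (m(A) = (A + A)*(A + (-4 + 2*A)) = (2*A)*(-4 + 3*A) = 2*A*(-4 + 3*A))
m(21)*p(-11, 10) = (2*21*(-4 + 3*21))*10 = (2*21*(-4 + 63))*10 = (2*21*59)*10 = 2478*10 = 24780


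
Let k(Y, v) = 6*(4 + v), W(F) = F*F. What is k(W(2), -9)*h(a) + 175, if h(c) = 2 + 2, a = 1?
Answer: 55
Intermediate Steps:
W(F) = F²
k(Y, v) = 24 + 6*v
h(c) = 4
k(W(2), -9)*h(a) + 175 = (24 + 6*(-9))*4 + 175 = (24 - 54)*4 + 175 = -30*4 + 175 = -120 + 175 = 55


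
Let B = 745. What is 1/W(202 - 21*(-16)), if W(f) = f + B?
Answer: 1/1283 ≈ 0.00077942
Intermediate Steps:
W(f) = 745 + f (W(f) = f + 745 = 745 + f)
1/W(202 - 21*(-16)) = 1/(745 + (202 - 21*(-16))) = 1/(745 + (202 + 336)) = 1/(745 + 538) = 1/1283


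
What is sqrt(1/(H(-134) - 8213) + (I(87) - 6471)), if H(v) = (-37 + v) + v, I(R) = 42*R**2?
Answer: sqrt(22595998305830)/8518 ≈ 558.06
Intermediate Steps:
H(v) = -37 + 2*v
sqrt(1/(H(-134) - 8213) + (I(87) - 6471)) = sqrt(1/((-37 + 2*(-134)) - 8213) + (42*87**2 - 6471)) = sqrt(1/((-37 - 268) - 8213) + (42*7569 - 6471)) = sqrt(1/(-305 - 8213) + (317898 - 6471)) = sqrt(1/(-8518) + 311427) = sqrt(-1/8518 + 311427) = sqrt(2652735185/8518) = sqrt(22595998305830)/8518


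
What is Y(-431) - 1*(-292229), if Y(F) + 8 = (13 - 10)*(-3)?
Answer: 292212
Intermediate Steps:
Y(F) = -17 (Y(F) = -8 + (13 - 10)*(-3) = -8 + 3*(-3) = -8 - 9 = -17)
Y(-431) - 1*(-292229) = -17 - 1*(-292229) = -17 + 292229 = 292212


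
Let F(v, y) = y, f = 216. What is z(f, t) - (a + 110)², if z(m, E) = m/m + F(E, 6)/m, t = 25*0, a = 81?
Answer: -1313279/36 ≈ -36480.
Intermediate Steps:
t = 0
z(m, E) = 1 + 6/m (z(m, E) = m/m + 6/m = 1 + 6/m)
z(f, t) - (a + 110)² = (6 + 216)/216 - (81 + 110)² = (1/216)*222 - 1*191² = 37/36 - 1*36481 = 37/36 - 36481 = -1313279/36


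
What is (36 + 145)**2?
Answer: 32761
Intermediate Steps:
(36 + 145)**2 = 181**2 = 32761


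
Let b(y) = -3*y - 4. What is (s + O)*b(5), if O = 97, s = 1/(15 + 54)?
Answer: -127186/69 ≈ -1843.3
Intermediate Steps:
b(y) = -4 - 3*y
s = 1/69 ≈ 0.014493
(s + O)*b(5) = (1/69 + 97)*(-4 - 3*5) = 6694*(-4 - 15)/69 = (6694/69)*(-19) = -127186/69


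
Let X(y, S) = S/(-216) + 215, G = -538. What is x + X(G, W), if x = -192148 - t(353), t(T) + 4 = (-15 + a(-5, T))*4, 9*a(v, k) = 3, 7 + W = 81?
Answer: -20722033/108 ≈ -1.9187e+5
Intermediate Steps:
W = 74 (W = -7 + 81 = 74)
a(v, k) = ⅓ (a(v, k) = (⅑)*3 = ⅓)
X(y, S) = 215 - S/216 (X(y, S) = S*(-1/216) + 215 = -S/216 + 215 = 215 - S/216)
t(T) = -188/3 (t(T) = -4 + (-15 + ⅓)*4 = -4 - 44/3*4 = -4 - 176/3 = -188/3)
x = -576256/3 (x = -192148 - 1*(-188/3) = -192148 + 188/3 = -576256/3 ≈ -1.9209e+5)
x + X(G, W) = -576256/3 + (215 - 1/216*74) = -576256/3 + (215 - 37/108) = -576256/3 + 23183/108 = -20722033/108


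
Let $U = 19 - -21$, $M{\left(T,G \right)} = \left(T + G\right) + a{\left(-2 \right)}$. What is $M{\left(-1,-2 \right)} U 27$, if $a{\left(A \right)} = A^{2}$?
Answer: $1080$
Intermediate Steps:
$M{\left(T,G \right)} = 4 + G + T$ ($M{\left(T,G \right)} = \left(T + G\right) + \left(-2\right)^{2} = \left(G + T\right) + 4 = 4 + G + T$)
$U = 40$ ($U = 19 + 21 = 40$)
$M{\left(-1,-2 \right)} U 27 = \left(4 - 2 - 1\right) 40 \cdot 27 = 1 \cdot 40 \cdot 27 = 40 \cdot 27 = 1080$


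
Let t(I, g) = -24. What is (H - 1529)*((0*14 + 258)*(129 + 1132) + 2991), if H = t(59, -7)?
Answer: -509894937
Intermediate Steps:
H = -24
(H - 1529)*((0*14 + 258)*(129 + 1132) + 2991) = (-24 - 1529)*((0*14 + 258)*(129 + 1132) + 2991) = -1553*((0 + 258)*1261 + 2991) = -1553*(258*1261 + 2991) = -1553*(325338 + 2991) = -1553*328329 = -509894937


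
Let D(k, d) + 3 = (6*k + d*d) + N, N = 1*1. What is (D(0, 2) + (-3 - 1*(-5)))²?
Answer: 16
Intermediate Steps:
N = 1
D(k, d) = -2 + d² + 6*k (D(k, d) = -3 + ((6*k + d*d) + 1) = -3 + ((6*k + d²) + 1) = -3 + ((d² + 6*k) + 1) = -3 + (1 + d² + 6*k) = -2 + d² + 6*k)
(D(0, 2) + (-3 - 1*(-5)))² = ((-2 + 2² + 6*0) + (-3 - 1*(-5)))² = ((-2 + 4 + 0) + (-3 + 5))² = (2 + 2)² = 4² = 16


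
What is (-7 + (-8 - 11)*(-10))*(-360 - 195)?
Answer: -101565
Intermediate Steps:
(-7 + (-8 - 11)*(-10))*(-360 - 195) = (-7 - 19*(-10))*(-555) = (-7 + 190)*(-555) = 183*(-555) = -101565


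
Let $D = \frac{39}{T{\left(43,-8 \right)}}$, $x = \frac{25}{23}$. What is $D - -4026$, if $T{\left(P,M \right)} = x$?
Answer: $\frac{101547}{25} \approx 4061.9$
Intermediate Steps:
$x = \frac{25}{23}$ ($x = 25 \cdot \frac{1}{23} = \frac{25}{23} \approx 1.087$)
$T{\left(P,M \right)} = \frac{25}{23}$
$D = \frac{897}{25}$ ($D = \frac{39}{\frac{25}{23}} = 39 \cdot \frac{23}{25} = \frac{897}{25} \approx 35.88$)
$D - -4026 = \frac{897}{25} - -4026 = \frac{897}{25} + 4026 = \frac{101547}{25}$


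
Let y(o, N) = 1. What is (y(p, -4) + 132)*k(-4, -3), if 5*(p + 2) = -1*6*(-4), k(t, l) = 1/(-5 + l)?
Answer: -133/8 ≈ -16.625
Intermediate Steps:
p = 14/5 (p = -2 + (-1*6*(-4))/5 = -2 + (-6*(-4))/5 = -2 + (⅕)*24 = -2 + 24/5 = 14/5 ≈ 2.8000)
(y(p, -4) + 132)*k(-4, -3) = (1 + 132)/(-5 - 3) = 133/(-8) = 133*(-⅛) = -133/8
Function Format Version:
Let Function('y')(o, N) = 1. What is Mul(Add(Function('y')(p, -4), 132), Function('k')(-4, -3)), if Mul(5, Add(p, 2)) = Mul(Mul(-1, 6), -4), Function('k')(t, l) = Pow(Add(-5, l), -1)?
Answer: Rational(-133, 8) ≈ -16.625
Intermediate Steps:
p = Rational(14, 5) (p = Add(-2, Mul(Rational(1, 5), Mul(Mul(-1, 6), -4))) = Add(-2, Mul(Rational(1, 5), Mul(-6, -4))) = Add(-2, Mul(Rational(1, 5), 24)) = Add(-2, Rational(24, 5)) = Rational(14, 5) ≈ 2.8000)
Mul(Add(Function('y')(p, -4), 132), Function('k')(-4, -3)) = Mul(Add(1, 132), Pow(Add(-5, -3), -1)) = Mul(133, Pow(-8, -1)) = Mul(133, Rational(-1, 8)) = Rational(-133, 8)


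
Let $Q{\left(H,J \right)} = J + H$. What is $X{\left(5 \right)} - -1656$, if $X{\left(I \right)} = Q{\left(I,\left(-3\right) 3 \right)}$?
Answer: $1652$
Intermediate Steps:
$Q{\left(H,J \right)} = H + J$
$X{\left(I \right)} = -9 + I$ ($X{\left(I \right)} = I - 9 = -9 + I$)
$X{\left(5 \right)} - -1656 = \left(-9 + 5\right) - -1656 = -4 + 1656 = 1652$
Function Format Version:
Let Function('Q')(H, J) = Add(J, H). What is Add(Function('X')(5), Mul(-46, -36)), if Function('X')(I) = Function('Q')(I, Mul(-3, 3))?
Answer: 1652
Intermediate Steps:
Function('Q')(H, J) = Add(H, J)
Function('X')(I) = Add(-9, I) (Function('X')(I) = Add(I, Mul(-3, 3)) = Add(I, -9) = Add(-9, I))
Add(Function('X')(5), Mul(-46, -36)) = Add(Add(-9, 5), Mul(-46, -36)) = Add(-4, 1656) = 1652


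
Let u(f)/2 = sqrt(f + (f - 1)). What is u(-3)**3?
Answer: -56*I*sqrt(7) ≈ -148.16*I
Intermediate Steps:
u(f) = 2*sqrt(-1 + 2*f) (u(f) = 2*sqrt(f + (f - 1)) = 2*sqrt(f + (-1 + f)) = 2*sqrt(-1 + 2*f))
u(-3)**3 = (2*sqrt(-1 + 2*(-3)))**3 = (2*sqrt(-1 - 6))**3 = (2*sqrt(-7))**3 = (2*(I*sqrt(7)))**3 = (2*I*sqrt(7))**3 = -56*I*sqrt(7)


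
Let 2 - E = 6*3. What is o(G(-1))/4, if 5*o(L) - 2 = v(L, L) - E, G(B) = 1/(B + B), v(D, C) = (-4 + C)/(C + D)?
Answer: 9/8 ≈ 1.1250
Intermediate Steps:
v(D, C) = (-4 + C)/(C + D)
G(B) = 1/(2*B)
E = -16 (E = 2 - 6*3 = 2 - 1*18 = 2 - 18 = -16)
o(L) = 18/5 + (-4 + L)/(10*L) (o(L) = ⅖ + ((-4 + L)/(L + L) - 1*(-16))/5 = ⅖ + ((-4 + L)/((2*L)) + 16)/5 = ⅖ + ((1/(2*L))*(-4 + L) + 16)/5 = ⅖ + ((-4 + L)/(2*L) + 16)/5 = ⅖ + (16 + (-4 + L)/(2*L))/5 = ⅖ + (16/5 + (-4 + L)/(10*L)) = 18/5 + (-4 + L)/(10*L))
o(G(-1))/4 = ((-4 + 37*((½)/(-1)))/(10*(((½)/(-1)))))/4 = ((-4 + 37*((½)*(-1)))/(10*(((½)*(-1)))))*(¼) = ((-4 + 37*(-½))/(10*(-½)))*(¼) = ((⅒)*(-2)*(-4 - 37/2))*(¼) = ((⅒)*(-2)*(-45/2))*(¼) = (9/2)*(¼) = 9/8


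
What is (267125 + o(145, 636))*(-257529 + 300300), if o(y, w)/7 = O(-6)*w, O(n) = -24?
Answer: 6855207567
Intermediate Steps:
o(y, w) = -168*w (o(y, w) = 7*(-24*w) = -168*w)
(267125 + o(145, 636))*(-257529 + 300300) = (267125 - 168*636)*(-257529 + 300300) = (267125 - 106848)*42771 = 160277*42771 = 6855207567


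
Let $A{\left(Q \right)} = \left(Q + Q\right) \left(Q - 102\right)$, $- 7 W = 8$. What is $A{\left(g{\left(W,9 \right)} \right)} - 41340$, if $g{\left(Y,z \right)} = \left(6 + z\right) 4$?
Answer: $-46380$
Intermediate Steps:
$W = - \frac{8}{7}$ ($W = \left(- \frac{1}{7}\right) 8 = - \frac{8}{7} \approx -1.1429$)
$g{\left(Y,z \right)} = 24 + 4 z$
$A{\left(Q \right)} = 2 Q \left(-102 + Q\right)$
$A{\left(g{\left(W,9 \right)} \right)} - 41340 = 2 \left(24 + 4 \cdot 9\right) \left(-102 + \left(24 + 4 \cdot 9\right)\right) - 41340 = 2 \left(24 + 36\right) \left(-102 + \left(24 + 36\right)\right) - 41340 = 2 \cdot 60 \left(-102 + 60\right) - 41340 = 2 \cdot 60 \left(-42\right) - 41340 = -5040 - 41340 = -46380$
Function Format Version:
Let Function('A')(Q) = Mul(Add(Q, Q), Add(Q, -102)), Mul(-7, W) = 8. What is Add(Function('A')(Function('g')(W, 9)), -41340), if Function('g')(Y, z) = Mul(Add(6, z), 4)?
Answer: -46380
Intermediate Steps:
W = Rational(-8, 7) (W = Mul(Rational(-1, 7), 8) = Rational(-8, 7) ≈ -1.1429)
Function('g')(Y, z) = Add(24, Mul(4, z))
Function('A')(Q) = Mul(2, Q, Add(-102, Q)) (Function('A')(Q) = Mul(Mul(2, Q), Add(-102, Q)) = Mul(2, Q, Add(-102, Q)))
Add(Function('A')(Function('g')(W, 9)), -41340) = Add(Mul(2, Add(24, Mul(4, 9)), Add(-102, Add(24, Mul(4, 9)))), -41340) = Add(Mul(2, Add(24, 36), Add(-102, Add(24, 36))), -41340) = Add(Mul(2, 60, Add(-102, 60)), -41340) = Add(Mul(2, 60, -42), -41340) = Add(-5040, -41340) = -46380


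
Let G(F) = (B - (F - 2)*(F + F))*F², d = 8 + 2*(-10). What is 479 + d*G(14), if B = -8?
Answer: 809567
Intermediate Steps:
d = -12 (d = 8 - 20 = -12)
G(F) = F²*(-8 - 2*F*(-2 + F)) (G(F) = (-8 - (F - 2)*(F + F))*F² = (-8 - (-2 + F)*2*F)*F² = (-8 - 2*F*(-2 + F))*F² = F²*(-8 - 2*F*(-2 + F)))
479 + d*G(14) = 479 - 24*14²*(-4 - 1*14² + 2*14) = 479 - 24*196*(-4 - 1*196 + 28) = 479 - 24*196*(-4 - 196 + 28) = 479 - 24*196*(-172) = 479 - 12*(-67424) = 479 + 809088 = 809567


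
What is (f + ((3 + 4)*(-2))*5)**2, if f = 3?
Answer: 4489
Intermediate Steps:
(f + ((3 + 4)*(-2))*5)**2 = (3 + ((3 + 4)*(-2))*5)**2 = (3 + (7*(-2))*5)**2 = (3 - 14*5)**2 = (3 - 70)**2 = (-67)**2 = 4489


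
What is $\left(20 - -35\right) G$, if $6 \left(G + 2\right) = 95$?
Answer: $\frac{4565}{6} \approx 760.83$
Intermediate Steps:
$G = \frac{83}{6}$ ($G = -2 + \frac{1}{6} \cdot 95 = -2 + \frac{95}{6} = \frac{83}{6} \approx 13.833$)
$\left(20 - -35\right) G = \left(20 - -35\right) \frac{83}{6} = \left(20 + \left(-36 + 71\right)\right) \frac{83}{6} = \left(20 + 35\right) \frac{83}{6} = 55 \cdot \frac{83}{6} = \frac{4565}{6}$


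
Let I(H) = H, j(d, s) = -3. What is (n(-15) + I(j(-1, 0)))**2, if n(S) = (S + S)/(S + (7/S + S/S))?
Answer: 40401/47089 ≈ 0.85797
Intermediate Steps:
n(S) = 2*S/(1 + S + 7/S) (n(S) = (2*S)/(S + (7/S + 1)) = (2*S)/(S + (1 + 7/S)) = (2*S)/(1 + S + 7/S) = 2*S/(1 + S + 7/S))
(n(-15) + I(j(-1, 0)))**2 = (2*(-15)**2/(7 - 15 + (-15)**2) - 3)**2 = (2*225/(7 - 15 + 225) - 3)**2 = (2*225/217 - 3)**2 = (2*225*(1/217) - 3)**2 = (450/217 - 3)**2 = (-201/217)**2 = 40401/47089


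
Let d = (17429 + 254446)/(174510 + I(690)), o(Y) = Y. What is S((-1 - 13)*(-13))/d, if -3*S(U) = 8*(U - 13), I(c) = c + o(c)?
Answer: -15853552/54375 ≈ -291.56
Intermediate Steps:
I(c) = 2*c (I(c) = c + c = 2*c)
S(U) = 104/3 - 8*U/3 (S(U) = -8*(U - 13)/3 = -8*(-13 + U)/3 = -(-104 + 8*U)/3 = 104/3 - 8*U/3)
d = 18125/11726 (d = (17429 + 254446)/(174510 + 2*690) = 271875/(174510 + 1380) = 271875/175890 = 271875*(1/175890) = 18125/11726 ≈ 1.5457)
S((-1 - 13)*(-13))/d = (104/3 - 8*(-1 - 13)*(-13)/3)/(18125/11726) = (104/3 - (-112)*(-13)/3)*(11726/18125) = (104/3 - 8/3*182)*(11726/18125) = (104/3 - 1456/3)*(11726/18125) = -1352/3*11726/18125 = -15853552/54375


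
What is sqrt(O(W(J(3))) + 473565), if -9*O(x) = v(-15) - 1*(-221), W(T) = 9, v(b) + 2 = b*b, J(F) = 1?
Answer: sqrt(4261641)/3 ≈ 688.13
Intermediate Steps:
v(b) = -2 + b**2 (v(b) = -2 + b*b = -2 + b**2)
O(x) = -148/3 (O(x) = -((-2 + (-15)**2) - 1*(-221))/9 = -((-2 + 225) + 221)/9 = -(223 + 221)/9 = -1/9*444 = -148/3)
sqrt(O(W(J(3))) + 473565) = sqrt(-148/3 + 473565) = sqrt(1420547/3) = sqrt(4261641)/3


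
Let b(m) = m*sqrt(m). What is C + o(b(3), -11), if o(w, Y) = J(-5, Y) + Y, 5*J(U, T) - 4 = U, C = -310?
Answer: -1606/5 ≈ -321.20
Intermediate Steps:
b(m) = m**(3/2)
J(U, T) = 4/5 + U/5
o(w, Y) = -1/5 + Y (o(w, Y) = (4/5 + (1/5)*(-5)) + Y = (4/5 - 1) + Y = -1/5 + Y)
C + o(b(3), -11) = -310 + (-1/5 - 11) = -310 - 56/5 = -1606/5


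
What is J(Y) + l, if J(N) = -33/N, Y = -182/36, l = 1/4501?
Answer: 54565/8359 ≈ 6.5277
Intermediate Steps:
l = 1/4501 ≈ 0.00022217
Y = -91/18 (Y = -182*1/36 = -91/18 ≈ -5.0556)
J(Y) + l = -33/(-91/18) + 1/4501 = -33*(-18/91) + 1/4501 = 594/91 + 1/4501 = 54565/8359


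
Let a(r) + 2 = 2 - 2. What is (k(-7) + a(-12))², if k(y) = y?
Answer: 81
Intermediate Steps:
a(r) = -2 (a(r) = -2 + (2 - 2) = -2 + 0 = -2)
(k(-7) + a(-12))² = (-7 - 2)² = (-9)² = 81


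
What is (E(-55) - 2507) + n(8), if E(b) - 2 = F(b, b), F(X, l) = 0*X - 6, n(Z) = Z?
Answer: -2503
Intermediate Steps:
F(X, l) = -6 (F(X, l) = 0 - 6 = -6)
E(b) = -4 (E(b) = 2 - 6 = -4)
(E(-55) - 2507) + n(8) = (-4 - 2507) + 8 = -2511 + 8 = -2503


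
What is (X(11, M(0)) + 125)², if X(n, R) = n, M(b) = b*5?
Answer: 18496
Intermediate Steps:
M(b) = 5*b
(X(11, M(0)) + 125)² = (11 + 125)² = 136² = 18496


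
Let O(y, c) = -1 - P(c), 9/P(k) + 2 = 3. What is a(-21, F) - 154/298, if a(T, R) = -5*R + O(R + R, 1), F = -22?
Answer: 14823/149 ≈ 99.483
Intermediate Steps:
P(k) = 9 (P(k) = 9/(-2 + 3) = 9/1 = 9*1 = 9)
O(y, c) = -10 (O(y, c) = -1 - 1*9 = -1 - 9 = -10)
a(T, R) = -10 - 5*R (a(T, R) = -5*R - 10 = -10 - 5*R)
a(-21, F) - 154/298 = (-10 - 5*(-22)) - 154/298 = (-10 + 110) - 154/298 = 100 - 1*77/149 = 100 - 77/149 = 14823/149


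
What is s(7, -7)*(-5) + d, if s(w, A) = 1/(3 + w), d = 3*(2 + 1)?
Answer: 17/2 ≈ 8.5000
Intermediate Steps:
d = 9 (d = 3*3 = 9)
s(7, -7)*(-5) + d = -5/(3 + 7) + 9 = -5/10 + 9 = (⅒)*(-5) + 9 = -½ + 9 = 17/2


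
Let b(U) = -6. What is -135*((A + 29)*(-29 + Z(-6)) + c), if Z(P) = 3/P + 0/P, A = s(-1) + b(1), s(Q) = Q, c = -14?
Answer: 89505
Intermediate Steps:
A = -7 (A = -1 - 6 = -7)
Z(P) = 3/P (Z(P) = 3/P + 0 = 3/P)
-135*((A + 29)*(-29 + Z(-6)) + c) = -135*((-7 + 29)*(-29 + 3/(-6)) - 14) = -135*(22*(-29 + 3*(-⅙)) - 14) = -135*(22*(-29 - ½) - 14) = -135*(22*(-59/2) - 14) = -135*(-649 - 14) = -135*(-663) = 89505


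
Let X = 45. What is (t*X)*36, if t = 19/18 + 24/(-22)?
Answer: -630/11 ≈ -57.273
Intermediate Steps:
t = -7/198 (t = 19*(1/18) + 24*(-1/22) = 19/18 - 12/11 = -7/198 ≈ -0.035354)
(t*X)*36 = -7/198*45*36 = -35/22*36 = -630/11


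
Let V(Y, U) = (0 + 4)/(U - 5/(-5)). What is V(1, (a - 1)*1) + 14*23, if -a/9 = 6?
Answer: 8692/27 ≈ 321.93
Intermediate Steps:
a = -54 (a = -9*6 = -54)
V(Y, U) = 4/(1 + U) (V(Y, U) = 4/(U - 5*(-⅕)) = 4/(U + 1) = 4/(1 + U))
V(1, (a - 1)*1) + 14*23 = 4/(1 + (-54 - 1)*1) + 14*23 = 4/(1 - 55*1) + 322 = 4/(1 - 55) + 322 = 4/(-54) + 322 = 4*(-1/54) + 322 = -2/27 + 322 = 8692/27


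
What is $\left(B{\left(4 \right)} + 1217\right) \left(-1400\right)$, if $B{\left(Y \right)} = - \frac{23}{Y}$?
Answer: $-1695750$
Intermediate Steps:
$\left(B{\left(4 \right)} + 1217\right) \left(-1400\right) = \left(- \frac{23}{4} + 1217\right) \left(-1400\right) = \frac{4845}{4} \left(-1400\right) = -1695750$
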